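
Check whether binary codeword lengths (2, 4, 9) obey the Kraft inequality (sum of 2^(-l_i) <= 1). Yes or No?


Kraft sum = sum(2^(-l_i)) = 0.3145, need <= 1. Result: satisfied (a binary prefix-free code with these lengths exists)

Yes


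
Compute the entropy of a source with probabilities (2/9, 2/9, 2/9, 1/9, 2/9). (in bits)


H = -sum(p_i * log2(p_i)). Terms: -(2/9)*log2(2/9) = 0.482206; -(2/9)*log2(2/9) = 0.482206; -(2/9)*log2(2/9) = 0.482206; -(1/9)*log2(1/9) = 0.352214; -(2/9)*log2(2/9) = 0.482206. H = 0.482206 + 0.482206 + 0.482206 + 0.352214 + 0.482206 = 2.281

2.281 bits


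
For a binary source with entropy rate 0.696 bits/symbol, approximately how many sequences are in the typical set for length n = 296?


log2|A_typical| = nH = 296 * 0.696 = 206.016, so |A_typical| ~ 2^206.016 = 1.040e+62

1.040e+62


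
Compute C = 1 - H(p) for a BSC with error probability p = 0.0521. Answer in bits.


H(p) = -p*log2(p) - (1-p)*log2(1-p) = -0.0521*log2(0.0521) - 0.9479*log2(0.9479) = 0.222080 + 0.073171 = 0.2953. C = 1 - H(p) = 1 - 0.2953 = 0.7047

0.7047 bits


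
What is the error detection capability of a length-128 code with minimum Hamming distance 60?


Detection capability = d_min - 1 = 60 - 1 = 59

59 errors


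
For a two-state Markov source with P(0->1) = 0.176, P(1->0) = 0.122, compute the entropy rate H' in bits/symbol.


Stationary distribution: pi_0 = p10/(p01+p10) = 0.4094, pi_1 = 0.5906. Entropy rate H' = pi_0*H(p01) + pi_1*H(p10) = 0.4094*0.6712 + 0.5906*0.5351 = 0.5908

0.5908 bits/symbol


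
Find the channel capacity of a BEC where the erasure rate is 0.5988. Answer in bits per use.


C = 1 - epsilon = 1 - 0.5988 = 0.4012

0.4012 bits


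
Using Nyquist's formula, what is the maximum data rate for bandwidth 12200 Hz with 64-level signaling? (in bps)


Rate = 2 * B * log2(M) = 2 * 12200 * 6.0 = 146400.0

146400.0 bps


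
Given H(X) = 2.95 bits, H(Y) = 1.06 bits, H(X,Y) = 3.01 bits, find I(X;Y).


I(X;Y) = H(X) + H(Y) - H(X,Y) = 2.95 + 1.06 - 3.01 = 1.0

1.0 bits


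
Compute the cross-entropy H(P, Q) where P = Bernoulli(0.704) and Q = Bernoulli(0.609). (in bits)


H(P,Q) = -p*log2(q) - (1-p)*log2(1-q). -0.704*log2(0.609) = 0.503702; -0.296*log2(0.391) = 0.401009. H(P,Q) = 0.503702 + 0.401009 = 0.9047

0.9047 bits


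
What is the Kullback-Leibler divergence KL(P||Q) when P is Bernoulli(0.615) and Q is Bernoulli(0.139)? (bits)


KL = p*log2(p/q) + (1-p)*log2((1-p)/(1-q)) = 0.615*log2(0.615/0.139) + 0.385*log2(0.385/0.861) = 0.8724

0.8724 bits


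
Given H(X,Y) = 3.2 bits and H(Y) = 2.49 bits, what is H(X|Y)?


H(X|Y) = H(X,Y) - H(Y) = 3.2 - 2.49 = 0.71

0.71 bits


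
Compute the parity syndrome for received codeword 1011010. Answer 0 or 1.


Syndrome = XOR of all bits = 1 XOR 0 XOR 1 XOR 1 XOR 0 XOR 1 XOR 0 = 0

0


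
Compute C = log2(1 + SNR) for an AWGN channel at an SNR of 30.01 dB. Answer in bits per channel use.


SNR_linear = 10^(30.01/10) = 1002.3052; C = log2(1 + SNR_linear) = log2(1 + 1002.3052) = 9.9705

9.9705 bits/channel use


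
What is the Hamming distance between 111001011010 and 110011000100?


Count differing positions: . . ^ . ^ . . ^ ^ ^ ^ . = 6 differences

6


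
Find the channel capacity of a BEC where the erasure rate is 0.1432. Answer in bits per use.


C = 1 - epsilon = 1 - 0.1432 = 0.8568

0.8568 bits


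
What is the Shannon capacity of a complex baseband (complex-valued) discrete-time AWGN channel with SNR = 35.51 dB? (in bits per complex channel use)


SNR_linear = 10^(35.51/10) = 3556.3132; C = log2(1 + SNR_linear) = log2(1 + 3556.3132) = 11.7966

11.7966 bits/channel use


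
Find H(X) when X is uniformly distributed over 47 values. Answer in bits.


H = log2(n) = log2(47) = 5.5546

5.5546 bits


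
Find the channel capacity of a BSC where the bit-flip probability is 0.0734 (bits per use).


H(p) = -p*log2(p) - (1-p)*log2(1-p) = -0.0734*log2(0.0734) - 0.9266*log2(0.9266) = 0.276577 + 0.101909 = 0.3785. C = 1 - H(p) = 1 - 0.3785 = 0.6215

0.6215 bits


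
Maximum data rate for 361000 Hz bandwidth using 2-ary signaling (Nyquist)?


Rate = 2 * B * log2(M) = 2 * 361000 * 1.0 = 722000.0

722000.0 bps


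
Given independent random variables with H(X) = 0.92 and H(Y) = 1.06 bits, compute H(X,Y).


For independent variables, H(X,Y) = H(X) + H(Y) = 0.92 + 1.06 = 1.98

1.98 bits


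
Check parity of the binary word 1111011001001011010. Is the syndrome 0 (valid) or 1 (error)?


Syndrome = XOR of all bits = 1 XOR 1 XOR 1 XOR 1 XOR 0 XOR 1 XOR 1 XOR 0 XOR 0 XOR 1 XOR 0 XOR 0 XOR 1 XOR 0 XOR 1 XOR 1 XOR 0 XOR 1 XOR 0 = 1

1


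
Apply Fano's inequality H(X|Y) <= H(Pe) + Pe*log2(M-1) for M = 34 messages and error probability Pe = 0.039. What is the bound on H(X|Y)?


H(Pe) = -Pe*log2(Pe) - (1-Pe)*log2(1-Pe) = -0.039*log2(0.039) - 0.961*log2(0.961) = 0.182535 + 0.055153 = 0.2377. Pe*log2(M-1) = 0.039*log2(33) = 0.196731. Bound = H(Pe) + Pe*log2(M-1) = 0.182535 + 0.055153 + 0.196731 = 0.4344

0.4344 bits


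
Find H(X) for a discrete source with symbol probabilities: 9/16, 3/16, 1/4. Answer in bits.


H = -sum(p_i * log2(p_i)). Terms: -(9/16)*log2(9/16) = 0.466917; -(3/16)*log2(3/16) = 0.452820; -(1/4)*log2(1/4) = 0.500000. H = 0.466917 + 0.452820 + 0.500000 = 1.4197

1.4197 bits


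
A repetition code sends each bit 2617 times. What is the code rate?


Rate = k/n = 1/2617

1/2617


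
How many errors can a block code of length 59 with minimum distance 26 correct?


Correction capability = floor((d-1)/2) = floor((26-1)/2) = 12

12 errors


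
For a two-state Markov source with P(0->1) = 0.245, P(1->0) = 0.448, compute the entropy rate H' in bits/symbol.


Stationary distribution: pi_0 = p10/(p01+p10) = 0.6465, pi_1 = 0.3535. Entropy rate H' = pi_0*H(p01) + pi_1*H(p10) = 0.6465*0.8033 + 0.3535*0.9922 = 0.87

0.87 bits/symbol


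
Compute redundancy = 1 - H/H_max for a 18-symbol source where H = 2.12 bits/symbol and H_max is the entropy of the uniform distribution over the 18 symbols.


H_max = log2(K) = log2(18) = 4.1699 bits/symbol. Redundancy = 1 - H/H_max = 1 - 2.12/4.1699 = 1 - 0.5084 = 0.4916

0.4916


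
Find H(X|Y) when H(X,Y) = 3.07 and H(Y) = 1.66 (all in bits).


H(X|Y) = H(X,Y) - H(Y) = 3.07 - 1.66 = 1.41

1.41 bits


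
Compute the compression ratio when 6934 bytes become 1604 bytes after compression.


Ratio = original / compressed = 6934 / 1604 = 4.3229

4.3229


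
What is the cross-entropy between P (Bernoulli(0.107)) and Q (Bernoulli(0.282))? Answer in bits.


H(P,Q) = -p*log2(q) - (1-p)*log2(1-q). -0.107*log2(0.282) = 0.195407; -0.893*log2(0.718) = 0.426804. H(P,Q) = 0.195407 + 0.426804 = 0.6222

0.6222 bits


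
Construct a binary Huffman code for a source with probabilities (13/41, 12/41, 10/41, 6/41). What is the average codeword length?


Huffman construction (repeatedly merge the two least-probable nodes; each merge adds 1 bit to every symbol beneath it): 6/41 + 10/41 = 16/41; 12/41 + 13/41 = 25/41; 16/41 + 25/41 = 1. Resulting codeword lengths (in the order the probabilities were given): (2, 2, 2, 2). L_avg = sum(p_i * l_i) = 13/41*2 + 12/41*2 + 10/41*2 + 6/41*2 = 2

2.0 bits


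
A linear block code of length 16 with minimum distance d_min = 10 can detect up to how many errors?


Detection capability = d_min - 1 = 10 - 1 = 9

9 errors


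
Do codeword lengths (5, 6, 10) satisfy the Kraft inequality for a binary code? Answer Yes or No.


Kraft sum = sum(2^(-l_i)) = 0.0479, need <= 1. Result: satisfied (a binary prefix-free code with these lengths exists)

Yes


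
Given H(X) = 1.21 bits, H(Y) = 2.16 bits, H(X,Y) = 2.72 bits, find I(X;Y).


I(X;Y) = H(X) + H(Y) - H(X,Y) = 1.21 + 2.16 - 2.72 = 0.65

0.65 bits


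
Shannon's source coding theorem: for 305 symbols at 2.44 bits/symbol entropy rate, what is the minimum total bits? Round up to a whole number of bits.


Minimum bits >= n * H = 305 * 2.44 = 744.2, rounded up to a whole number of bits = 745

745 bits


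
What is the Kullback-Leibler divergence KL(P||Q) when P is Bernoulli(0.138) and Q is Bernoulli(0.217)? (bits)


KL = p*log2(p/q) + (1-p)*log2((1-p)/(1-q)) = 0.138*log2(0.138/0.217) + 0.862*log2(0.862/0.783) = 0.0294

0.0294 bits


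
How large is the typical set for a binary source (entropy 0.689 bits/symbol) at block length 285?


log2|A_typical| = nH = 285 * 0.689 = 196.365, so |A_typical| ~ 2^196.365 = 1.293e+59

1.293e+59


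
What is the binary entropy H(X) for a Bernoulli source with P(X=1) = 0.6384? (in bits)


H = -p*log2(p) - (1-p)*log2(1-p). -0.6384*log2(0.6384) = 0.413343; -0.3616*log2(0.3616) = 0.530660. H = 0.413343 + 0.530660 = 0.944

0.944 bits


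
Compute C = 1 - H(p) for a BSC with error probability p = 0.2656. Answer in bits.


H(p) = -p*log2(p) - (1-p)*log2(1-p) = -0.2656*log2(0.2656) - 0.7344*log2(0.7344) = 0.508006 + 0.327074 = 0.8351. C = 1 - H(p) = 1 - 0.8351 = 0.1649

0.1649 bits


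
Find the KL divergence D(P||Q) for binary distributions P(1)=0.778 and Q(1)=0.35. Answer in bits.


KL = p*log2(p/q) + (1-p)*log2((1-p)/(1-q)) = 0.778*log2(0.778/0.35) + 0.222*log2(0.222/0.65) = 0.5525

0.5525 bits


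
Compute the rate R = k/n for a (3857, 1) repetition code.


Rate = k/n = 1/3857

1/3857


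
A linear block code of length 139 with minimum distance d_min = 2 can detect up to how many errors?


Detection capability = d_min - 1 = 2 - 1 = 1

1 errors


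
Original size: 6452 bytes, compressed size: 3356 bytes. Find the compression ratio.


Ratio = original / compressed = 6452 / 3356 = 1.9225

1.9225


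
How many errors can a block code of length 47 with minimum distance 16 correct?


Correction capability = floor((d-1)/2) = floor((16-1)/2) = 7

7 errors


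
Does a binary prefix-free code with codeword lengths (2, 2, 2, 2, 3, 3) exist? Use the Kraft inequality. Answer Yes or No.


Kraft sum = sum(2^(-l_i)) = 1.25, need <= 1. Result: violated (a binary prefix-free code with these lengths cannot exist)

No


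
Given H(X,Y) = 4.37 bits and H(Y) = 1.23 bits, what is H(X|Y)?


H(X|Y) = H(X,Y) - H(Y) = 4.37 - 1.23 = 3.14

3.14 bits


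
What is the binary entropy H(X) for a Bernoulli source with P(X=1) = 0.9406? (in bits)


H = -p*log2(p) - (1-p)*log2(1-p). -0.9406*log2(0.9406) = 0.083099; -0.0594*log2(0.0594) = 0.241960. H = 0.083099 + 0.241960 = 0.3251

0.3251 bits


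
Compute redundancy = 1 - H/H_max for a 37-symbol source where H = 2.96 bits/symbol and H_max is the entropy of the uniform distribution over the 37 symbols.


H_max = log2(K) = log2(37) = 5.2095 bits/symbol. Redundancy = 1 - H/H_max = 1 - 2.96/5.2095 = 1 - 0.5682 = 0.4318

0.4318


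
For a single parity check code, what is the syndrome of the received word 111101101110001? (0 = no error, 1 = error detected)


Syndrome = XOR of all bits = 1 XOR 1 XOR 1 XOR 1 XOR 0 XOR 1 XOR 1 XOR 0 XOR 1 XOR 1 XOR 1 XOR 0 XOR 0 XOR 0 XOR 1 = 0

0


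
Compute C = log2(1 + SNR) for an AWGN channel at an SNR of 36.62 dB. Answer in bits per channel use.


SNR_linear = 10^(36.62/10) = 4591.9801; C = log2(1 + SNR_linear) = log2(1 + 4591.9801) = 12.1652

12.1652 bits/channel use


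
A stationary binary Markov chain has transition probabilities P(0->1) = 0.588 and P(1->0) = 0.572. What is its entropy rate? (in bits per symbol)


Stationary distribution: pi_0 = p10/(p01+p10) = 0.4931, pi_1 = 0.5069. Entropy rate H' = pi_0*H(p01) + pi_1*H(p10) = 0.4931*0.9775 + 0.5069*0.985 = 0.9813

0.9813 bits/symbol


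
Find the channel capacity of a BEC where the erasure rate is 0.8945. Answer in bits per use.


C = 1 - epsilon = 1 - 0.8945 = 0.1055

0.1055 bits


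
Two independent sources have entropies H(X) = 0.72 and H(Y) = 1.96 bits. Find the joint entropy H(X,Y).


For independent variables, H(X,Y) = H(X) + H(Y) = 0.72 + 1.96 = 2.68

2.68 bits


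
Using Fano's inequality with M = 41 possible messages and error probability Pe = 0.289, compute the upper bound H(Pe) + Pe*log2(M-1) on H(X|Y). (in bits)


H(Pe) = -Pe*log2(Pe) - (1-Pe)*log2(1-Pe) = -0.289*log2(0.289) - 0.711*log2(0.711) = 0.517558 + 0.349868 = 0.8674. Pe*log2(M-1) = 0.289*log2(40) = 1.538037. Bound = H(Pe) + Pe*log2(M-1) = 0.517558 + 0.349868 + 1.538037 = 2.4055

2.4055 bits


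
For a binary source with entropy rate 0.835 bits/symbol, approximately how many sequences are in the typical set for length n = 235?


log2|A_typical| = nH = 235 * 0.835 = 196.225, so |A_typical| ~ 2^196.225 = 1.174e+59

1.174e+59


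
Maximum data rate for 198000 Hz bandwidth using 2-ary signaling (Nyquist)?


Rate = 2 * B * log2(M) = 2 * 198000 * 1.0 = 396000.0

396000.0 bps


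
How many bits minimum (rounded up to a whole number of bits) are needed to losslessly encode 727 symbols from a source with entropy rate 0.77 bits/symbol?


Minimum bits >= n * H = 727 * 0.77 = 559.79, rounded up to a whole number of bits = 560

560 bits


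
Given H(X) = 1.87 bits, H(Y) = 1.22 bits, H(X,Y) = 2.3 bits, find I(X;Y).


I(X;Y) = H(X) + H(Y) - H(X,Y) = 1.87 + 1.22 - 2.3 = 0.79

0.79 bits


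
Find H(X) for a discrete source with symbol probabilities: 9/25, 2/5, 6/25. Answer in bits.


H = -sum(p_i * log2(p_i)). Terms: -(9/25)*log2(9/25) = 0.530615; -(2/5)*log2(2/5) = 0.528771; -(6/25)*log2(6/25) = 0.494134. H = 0.530615 + 0.528771 + 0.494134 = 1.5535

1.5535 bits


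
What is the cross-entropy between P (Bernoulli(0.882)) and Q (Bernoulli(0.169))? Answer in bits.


H(P,Q) = -p*log2(q) - (1-p)*log2(1-q). -0.882*log2(0.169) = 2.262246; -0.118*log2(0.831) = 0.031515. H(P,Q) = 2.262246 + 0.031515 = 2.2938

2.2938 bits


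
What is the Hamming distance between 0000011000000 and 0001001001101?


Count differing positions: . . . ^ . ^ . . . ^ ^ . ^ = 5 differences

5


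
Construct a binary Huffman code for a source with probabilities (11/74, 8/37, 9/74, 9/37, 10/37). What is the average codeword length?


Huffman construction (repeatedly merge the two least-probable nodes; each merge adds 1 bit to every symbol beneath it): 9/74 + 11/74 = 10/37; 8/37 + 9/37 = 17/37; 10/37 + 10/37 = 20/37; 17/37 + 20/37 = 1. Resulting codeword lengths (in the order the probabilities were given): (3, 2, 3, 2, 2). L_avg = sum(p_i * l_i) = 11/74*3 + 8/37*2 + 9/74*3 + 9/37*2 + 10/37*2 = 84/37 = 2.2703

2.2703 bits


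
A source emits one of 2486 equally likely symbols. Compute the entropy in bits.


H = log2(n) = log2(2486) = 11.2796

11.2796 bits


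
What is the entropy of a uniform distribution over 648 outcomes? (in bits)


H = log2(n) = log2(648) = 9.3399

9.3399 bits


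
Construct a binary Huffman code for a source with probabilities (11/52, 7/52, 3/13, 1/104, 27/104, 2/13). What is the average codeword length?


Huffman construction (repeatedly merge the two least-probable nodes; each merge adds 1 bit to every symbol beneath it): 1/104 + 7/52 = 15/104; 15/104 + 2/13 = 31/104; 11/52 + 3/13 = 23/52; 27/104 + 31/104 = 29/52; 23/52 + 29/52 = 1. Resulting codeword lengths (in the order the probabilities were given): (2, 4, 2, 4, 2, 3). L_avg = sum(p_i * l_i) = 11/52*2 + 7/52*4 + 3/13*2 + 1/104*4 + 27/104*2 + 2/13*3 = 127/52 = 2.4423

2.4423 bits


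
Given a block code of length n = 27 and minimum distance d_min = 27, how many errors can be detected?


Detection capability = d_min - 1 = 27 - 1 = 26

26 errors


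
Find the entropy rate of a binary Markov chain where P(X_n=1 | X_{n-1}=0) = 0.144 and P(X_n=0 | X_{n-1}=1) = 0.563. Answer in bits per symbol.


Stationary distribution: pi_0 = p10/(p01+p10) = 0.7963, pi_1 = 0.2037. Entropy rate H' = pi_0*H(p01) + pi_1*H(p10) = 0.7963*0.5946 + 0.2037*0.9885 = 0.6748

0.6748 bits/symbol


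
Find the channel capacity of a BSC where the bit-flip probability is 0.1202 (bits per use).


H(p) = -p*log2(p) - (1-p)*log2(1-p) = -0.1202*log2(0.1202) - 0.8798*log2(0.8798) = 0.367390 + 0.162545 = 0.5299. C = 1 - H(p) = 1 - 0.5299 = 0.4701

0.4701 bits


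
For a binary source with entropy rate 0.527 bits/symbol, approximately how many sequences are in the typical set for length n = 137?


log2|A_typical| = nH = 137 * 0.527 = 72.199, so |A_typical| ~ 2^72.199 = 5.421e+21

5.421e+21


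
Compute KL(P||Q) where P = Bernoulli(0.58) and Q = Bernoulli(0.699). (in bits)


KL = p*log2(p/q) + (1-p)*log2((1-p)/(1-q)) = 0.58*log2(0.58/0.699) + 0.42*log2(0.42/0.301) = 0.0457

0.0457 bits


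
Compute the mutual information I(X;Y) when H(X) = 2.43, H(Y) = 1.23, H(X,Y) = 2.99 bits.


I(X;Y) = H(X) + H(Y) - H(X,Y) = 2.43 + 1.23 - 2.99 = 0.67

0.67 bits


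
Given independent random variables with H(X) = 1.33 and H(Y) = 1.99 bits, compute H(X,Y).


For independent variables, H(X,Y) = H(X) + H(Y) = 1.33 + 1.99 = 3.32

3.32 bits


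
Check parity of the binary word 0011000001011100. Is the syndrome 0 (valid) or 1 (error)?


Syndrome = XOR of all bits = 0 XOR 0 XOR 1 XOR 1 XOR 0 XOR 0 XOR 0 XOR 0 XOR 0 XOR 1 XOR 0 XOR 1 XOR 1 XOR 1 XOR 0 XOR 0 = 0

0


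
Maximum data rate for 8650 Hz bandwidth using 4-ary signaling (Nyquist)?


Rate = 2 * B * log2(M) = 2 * 8650 * 2.0 = 34600.0

34600.0 bps


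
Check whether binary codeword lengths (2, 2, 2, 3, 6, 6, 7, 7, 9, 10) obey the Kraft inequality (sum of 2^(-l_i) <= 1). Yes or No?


Kraft sum = sum(2^(-l_i)) = 0.9248, need <= 1. Result: satisfied (a binary prefix-free code with these lengths exists)

Yes


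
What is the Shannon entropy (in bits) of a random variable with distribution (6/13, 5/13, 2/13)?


H = -sum(p_i * log2(p_i)). Terms: -(6/13)*log2(6/13) = 0.514836; -(5/13)*log2(5/13) = 0.530197; -(2/13)*log2(2/13) = 0.415452. H = 0.514836 + 0.530197 + 0.415452 = 1.4605

1.4605 bits


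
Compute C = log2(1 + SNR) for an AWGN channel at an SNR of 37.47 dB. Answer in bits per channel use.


SNR_linear = 10^(37.47/10) = 5584.7019; C = log2(1 + SNR_linear) = log2(1 + 5584.7019) = 12.4475

12.4475 bits/channel use


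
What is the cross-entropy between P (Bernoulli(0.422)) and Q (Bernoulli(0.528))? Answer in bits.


H(P,Q) = -p*log2(q) - (1-p)*log2(1-q). -0.422*log2(0.528) = 0.388827; -0.578*log2(0.472) = 0.626056. H(P,Q) = 0.388827 + 0.626056 = 1.0149

1.0149 bits


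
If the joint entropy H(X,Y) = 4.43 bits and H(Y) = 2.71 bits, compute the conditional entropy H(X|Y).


H(X|Y) = H(X,Y) - H(Y) = 4.43 - 2.71 = 1.72

1.72 bits


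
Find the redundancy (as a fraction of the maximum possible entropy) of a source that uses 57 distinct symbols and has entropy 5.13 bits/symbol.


H_max = log2(K) = log2(57) = 5.8329 bits/symbol. Redundancy = 1 - H/H_max = 1 - 5.13/5.8329 = 1 - 0.8795 = 0.1205

0.1205


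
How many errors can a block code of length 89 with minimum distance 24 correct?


Correction capability = floor((d-1)/2) = floor((24-1)/2) = 11

11 errors


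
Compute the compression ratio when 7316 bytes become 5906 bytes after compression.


Ratio = original / compressed = 7316 / 5906 = 1.2387

1.2387


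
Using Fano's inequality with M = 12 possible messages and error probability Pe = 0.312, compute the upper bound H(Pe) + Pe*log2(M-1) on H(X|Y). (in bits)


H(Pe) = -Pe*log2(Pe) - (1-Pe)*log2(1-Pe) = -0.312*log2(0.312) - 0.688*log2(0.688) = 0.524279 + 0.371189 = 0.8955. Pe*log2(M-1) = 0.312*log2(11) = 1.079343. Bound = H(Pe) + Pe*log2(M-1) = 0.524279 + 0.371189 + 1.079343 = 1.9748

1.9748 bits


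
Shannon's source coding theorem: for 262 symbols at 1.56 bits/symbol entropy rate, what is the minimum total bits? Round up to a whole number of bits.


Minimum bits >= n * H = 262 * 1.56 = 408.72, rounded up to a whole number of bits = 409

409 bits


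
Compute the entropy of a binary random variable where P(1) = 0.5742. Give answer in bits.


H = -p*log2(p) - (1-p)*log2(1-p). -0.5742*log2(0.5742) = 0.459575; -0.4258*log2(0.4258) = 0.524480. H = 0.459575 + 0.524480 = 0.9841

0.9841 bits


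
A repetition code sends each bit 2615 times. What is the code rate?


Rate = k/n = 1/2615

1/2615


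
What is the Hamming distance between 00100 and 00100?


Count differing positions: . . . . . = 0 differences

0


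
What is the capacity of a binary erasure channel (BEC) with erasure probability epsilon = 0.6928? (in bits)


C = 1 - epsilon = 1 - 0.6928 = 0.3072

0.3072 bits


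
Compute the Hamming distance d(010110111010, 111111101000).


Count differing positions: ^ . ^ . . ^ . ^ . . ^ . = 5 differences

5


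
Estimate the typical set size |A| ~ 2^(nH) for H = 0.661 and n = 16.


log2|A_typical| = nH = 16 * 0.661 = 10.576, so |A_typical| ~ 2^10.576 = 1.526e+03

1.526e+03


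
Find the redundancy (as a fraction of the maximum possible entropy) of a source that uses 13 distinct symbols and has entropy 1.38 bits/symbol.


H_max = log2(K) = log2(13) = 3.7004 bits/symbol. Redundancy = 1 - H/H_max = 1 - 1.38/3.7004 = 1 - 0.3729 = 0.6271

0.6271


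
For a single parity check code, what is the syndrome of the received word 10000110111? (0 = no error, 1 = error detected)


Syndrome = XOR of all bits = 1 XOR 0 XOR 0 XOR 0 XOR 0 XOR 1 XOR 1 XOR 0 XOR 1 XOR 1 XOR 1 = 0

0


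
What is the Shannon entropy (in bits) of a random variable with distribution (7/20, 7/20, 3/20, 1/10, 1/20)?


H = -sum(p_i * log2(p_i)). Terms: -(7/20)*log2(7/20) = 0.530101; -(7/20)*log2(7/20) = 0.530101; -(3/20)*log2(3/20) = 0.410545; -(1/10)*log2(1/10) = 0.332193; -(1/20)*log2(1/20) = 0.216096. H = 0.530101 + 0.530101 + 0.410545 + 0.332193 + 0.216096 = 2.019

2.019 bits


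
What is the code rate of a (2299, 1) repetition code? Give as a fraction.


Rate = k/n = 1/2299

1/2299


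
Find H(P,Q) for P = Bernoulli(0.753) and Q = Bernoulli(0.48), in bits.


H(P,Q) = -p*log2(q) - (1-p)*log2(1-q). -0.753*log2(0.48) = 0.797347; -0.247*log2(0.52) = 0.233024. H(P,Q) = 0.797347 + 0.233024 = 1.0304

1.0304 bits


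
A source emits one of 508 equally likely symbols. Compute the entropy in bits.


H = log2(n) = log2(508) = 8.9887

8.9887 bits


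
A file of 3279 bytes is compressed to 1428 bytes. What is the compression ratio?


Ratio = original / compressed = 3279 / 1428 = 2.2962

2.2962


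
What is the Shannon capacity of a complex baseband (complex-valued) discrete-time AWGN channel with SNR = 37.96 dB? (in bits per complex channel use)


SNR_linear = 10^(37.96/10) = 6251.7269; C = log2(1 + SNR_linear) = log2(1 + 6251.7269) = 12.6103

12.6103 bits/channel use


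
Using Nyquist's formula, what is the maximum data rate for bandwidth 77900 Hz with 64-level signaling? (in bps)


Rate = 2 * B * log2(M) = 2 * 77900 * 6.0 = 934800.0

934800.0 bps


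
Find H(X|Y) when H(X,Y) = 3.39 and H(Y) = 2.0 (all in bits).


H(X|Y) = H(X,Y) - H(Y) = 3.39 - 2.0 = 1.39

1.39 bits


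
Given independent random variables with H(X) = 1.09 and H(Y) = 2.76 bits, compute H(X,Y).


For independent variables, H(X,Y) = H(X) + H(Y) = 1.09 + 2.76 = 3.85

3.85 bits


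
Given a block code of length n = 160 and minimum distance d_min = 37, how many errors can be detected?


Detection capability = d_min - 1 = 37 - 1 = 36

36 errors


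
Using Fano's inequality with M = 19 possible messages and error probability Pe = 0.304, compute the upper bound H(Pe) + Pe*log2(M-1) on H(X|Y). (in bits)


H(Pe) = -Pe*log2(Pe) - (1-Pe)*log2(1-Pe) = -0.304*log2(0.304) - 0.696*log2(0.696) = 0.522228 + 0.363897 = 0.8861. Pe*log2(M-1) = 0.304*log2(18) = 1.267657. Bound = H(Pe) + Pe*log2(M-1) = 0.522228 + 0.363897 + 1.267657 = 2.1538

2.1538 bits


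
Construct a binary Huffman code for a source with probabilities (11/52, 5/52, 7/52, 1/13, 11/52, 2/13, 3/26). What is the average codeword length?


Huffman construction (repeatedly merge the two least-probable nodes; each merge adds 1 bit to every symbol beneath it): 1/13 + 5/52 = 9/52; 3/26 + 7/52 = 1/4; 2/13 + 9/52 = 17/52; 11/52 + 11/52 = 11/26; 1/4 + 17/52 = 15/26; 11/26 + 15/26 = 1. Resulting codeword lengths (in the order the probabilities were given): (2, 4, 3, 4, 2, 3, 3). L_avg = sum(p_i * l_i) = 11/52*2 + 5/52*4 + 7/52*3 + 1/13*4 + 11/52*2 + 2/13*3 + 3/26*3 = 11/4 = 2.75

2.75 bits


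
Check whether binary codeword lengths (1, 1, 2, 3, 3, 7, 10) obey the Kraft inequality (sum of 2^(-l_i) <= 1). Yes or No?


Kraft sum = sum(2^(-l_i)) = 1.5088, need <= 1. Result: violated (a binary prefix-free code with these lengths cannot exist)

No


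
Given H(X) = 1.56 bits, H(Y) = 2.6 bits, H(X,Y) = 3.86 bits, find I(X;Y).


I(X;Y) = H(X) + H(Y) - H(X,Y) = 1.56 + 2.6 - 3.86 = 0.3

0.3 bits


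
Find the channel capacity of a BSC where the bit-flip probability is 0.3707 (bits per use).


H(p) = -p*log2(p) - (1-p)*log2(1-p) = -0.3707*log2(0.3707) - 0.6293*log2(0.6293) = 0.530722 + 0.420486 = 0.9512. C = 1 - H(p) = 1 - 0.9512 = 0.0488

0.0488 bits


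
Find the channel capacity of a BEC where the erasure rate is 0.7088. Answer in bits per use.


C = 1 - epsilon = 1 - 0.7088 = 0.2912

0.2912 bits


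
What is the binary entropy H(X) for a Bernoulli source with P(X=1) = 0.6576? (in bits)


H = -p*log2(p) - (1-p)*log2(1-p). -0.6576*log2(0.6576) = 0.397662; -0.3424*log2(0.3424) = 0.529434. H = 0.397662 + 0.529434 = 0.9271

0.9271 bits


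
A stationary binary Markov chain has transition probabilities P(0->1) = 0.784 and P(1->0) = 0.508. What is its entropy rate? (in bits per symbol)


Stationary distribution: pi_0 = p10/(p01+p10) = 0.3932, pi_1 = 0.6068. Entropy rate H' = pi_0*H(p01) + pi_1*H(p10) = 0.3932*0.7528 + 0.6068*0.9998 = 0.9027

0.9027 bits/symbol


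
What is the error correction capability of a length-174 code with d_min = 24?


Correction capability = floor((d-1)/2) = floor((24-1)/2) = 11

11 errors


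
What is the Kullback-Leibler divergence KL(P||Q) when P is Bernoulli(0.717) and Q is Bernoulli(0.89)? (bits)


KL = p*log2(p/q) + (1-p)*log2((1-p)/(1-q)) = 0.717*log2(0.717/0.89) + 0.283*log2(0.283/0.11) = 0.1622

0.1622 bits


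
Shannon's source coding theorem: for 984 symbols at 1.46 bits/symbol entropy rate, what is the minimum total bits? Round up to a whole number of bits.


Minimum bits >= n * H = 984 * 1.46 = 1436.64, rounded up to a whole number of bits = 1437

1437 bits


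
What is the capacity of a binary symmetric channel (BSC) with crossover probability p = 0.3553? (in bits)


H(p) = -p*log2(p) - (1-p)*log2(1-p) = -0.3553*log2(0.3553) - 0.6447*log2(0.6447) = 0.530424 + 0.408289 = 0.9387. C = 1 - H(p) = 1 - 0.9387 = 0.0613

0.0613 bits


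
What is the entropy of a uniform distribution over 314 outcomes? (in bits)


H = log2(n) = log2(314) = 8.2946

8.2946 bits


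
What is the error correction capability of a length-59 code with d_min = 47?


Correction capability = floor((d-1)/2) = floor((47-1)/2) = 23

23 errors


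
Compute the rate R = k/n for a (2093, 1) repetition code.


Rate = k/n = 1/2093

1/2093


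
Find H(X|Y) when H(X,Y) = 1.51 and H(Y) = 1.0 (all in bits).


H(X|Y) = H(X,Y) - H(Y) = 1.51 - 1.0 = 0.51

0.51 bits


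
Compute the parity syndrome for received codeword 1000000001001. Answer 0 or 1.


Syndrome = XOR of all bits = 1 XOR 0 XOR 0 XOR 0 XOR 0 XOR 0 XOR 0 XOR 0 XOR 0 XOR 1 XOR 0 XOR 0 XOR 1 = 1

1


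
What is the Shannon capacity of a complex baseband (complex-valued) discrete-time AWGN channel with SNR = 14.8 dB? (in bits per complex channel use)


SNR_linear = 10^(14.8/10) = 30.1995; C = log2(1 + SNR_linear) = log2(1 + 30.1995) = 4.9635

4.9635 bits/channel use


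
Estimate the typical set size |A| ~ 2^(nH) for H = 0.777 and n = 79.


log2|A_typical| = nH = 79 * 0.777 = 61.383, so |A_typical| ~ 2^61.383 = 3.007e+18

3.007e+18


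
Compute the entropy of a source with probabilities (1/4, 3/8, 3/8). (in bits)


H = -sum(p_i * log2(p_i)). Terms: -(1/4)*log2(1/4) = 0.500000; -(3/8)*log2(3/8) = 0.530639; -(3/8)*log2(3/8) = 0.530639. H = 0.500000 + 0.530639 + 0.530639 = 1.5613

1.5613 bits


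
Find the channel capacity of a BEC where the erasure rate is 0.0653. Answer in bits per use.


C = 1 - epsilon = 1 - 0.0653 = 0.9347

0.9347 bits


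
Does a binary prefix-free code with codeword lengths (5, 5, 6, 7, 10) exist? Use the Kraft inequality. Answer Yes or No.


Kraft sum = sum(2^(-l_i)) = 0.0869, need <= 1. Result: satisfied (a binary prefix-free code with these lengths exists)

Yes


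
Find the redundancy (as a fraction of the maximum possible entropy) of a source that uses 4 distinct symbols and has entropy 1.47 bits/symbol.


H_max = log2(K) = log2(4) = 2.0 bits/symbol. Redundancy = 1 - H/H_max = 1 - 1.47/2.0 = 1 - 0.735 = 0.265

0.265


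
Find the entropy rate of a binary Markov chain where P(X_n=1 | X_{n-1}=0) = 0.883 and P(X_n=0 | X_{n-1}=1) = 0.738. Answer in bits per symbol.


Stationary distribution: pi_0 = p10/(p01+p10) = 0.4553, pi_1 = 0.5447. Entropy rate H' = pi_0*H(p01) + pi_1*H(p10) = 0.4553*0.5207 + 0.5447*0.8297 = 0.689

0.689 bits/symbol


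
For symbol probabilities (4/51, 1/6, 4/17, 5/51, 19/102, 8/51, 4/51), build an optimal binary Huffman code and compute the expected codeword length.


Huffman construction (repeatedly merge the two least-probable nodes; each merge adds 1 bit to every symbol beneath it): 4/51 + 4/51 = 8/51; 5/51 + 8/51 = 13/51; 8/51 + 1/6 = 11/34; 19/102 + 4/17 = 43/102; 13/51 + 11/34 = 59/102; 43/102 + 59/102 = 1. Resulting codeword lengths (in the order the probabilities were given): (4, 3, 2, 3, 2, 3, 4). L_avg = sum(p_i * l_i) = 4/51*4 + 1/6*3 + 4/17*2 + 5/51*3 + 19/102*2 + 8/51*3 + 4/51*4 = 93/34 = 2.7353

2.7353 bits


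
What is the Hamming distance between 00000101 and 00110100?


Count differing positions: . . ^ ^ . . . ^ = 3 differences

3


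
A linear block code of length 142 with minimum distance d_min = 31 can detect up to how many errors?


Detection capability = d_min - 1 = 31 - 1 = 30

30 errors


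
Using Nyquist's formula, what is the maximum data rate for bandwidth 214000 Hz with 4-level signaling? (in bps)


Rate = 2 * B * log2(M) = 2 * 214000 * 2.0 = 856000.0

856000.0 bps


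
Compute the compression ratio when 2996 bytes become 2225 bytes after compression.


Ratio = original / compressed = 2996 / 2225 = 1.3465

1.3465


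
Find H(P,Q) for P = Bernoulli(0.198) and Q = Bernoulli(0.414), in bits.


H(P,Q) = -p*log2(q) - (1-p)*log2(1-q). -0.198*log2(0.414) = 0.251915; -0.802*log2(0.586) = 0.618364. H(P,Q) = 0.251915 + 0.618364 = 0.8703

0.8703 bits


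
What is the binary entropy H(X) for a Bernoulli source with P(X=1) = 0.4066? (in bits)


H = -p*log2(p) - (1-p)*log2(1-p). -0.4066*log2(0.4066) = 0.527896; -0.5934*log2(0.5934) = 0.446785. H = 0.527896 + 0.446785 = 0.9747

0.9747 bits


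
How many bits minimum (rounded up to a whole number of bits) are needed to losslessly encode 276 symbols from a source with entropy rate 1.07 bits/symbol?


Minimum bits >= n * H = 276 * 1.07 = 295.32, rounded up to a whole number of bits = 296

296 bits


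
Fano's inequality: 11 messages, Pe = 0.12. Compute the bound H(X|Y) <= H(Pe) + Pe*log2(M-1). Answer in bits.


H(Pe) = -Pe*log2(Pe) - (1-Pe)*log2(1-Pe) = -0.12*log2(0.12) - 0.88*log2(0.88) = 0.367067 + 0.162294 = 0.5294. Pe*log2(M-1) = 0.12*log2(10) = 0.398631. Bound = H(Pe) + Pe*log2(M-1) = 0.367067 + 0.162294 + 0.398631 = 0.928

0.928 bits


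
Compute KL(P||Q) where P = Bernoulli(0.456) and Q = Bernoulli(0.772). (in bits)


KL = p*log2(p/q) + (1-p)*log2((1-p)/(1-q)) = 0.456*log2(0.456/0.772) + 0.544*log2(0.544/0.228) = 0.3361

0.3361 bits


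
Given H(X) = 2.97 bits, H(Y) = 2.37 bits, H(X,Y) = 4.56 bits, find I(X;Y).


I(X;Y) = H(X) + H(Y) - H(X,Y) = 2.97 + 2.37 - 4.56 = 0.78

0.78 bits


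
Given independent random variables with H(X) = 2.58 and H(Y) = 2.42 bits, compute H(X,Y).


For independent variables, H(X,Y) = H(X) + H(Y) = 2.58 + 2.42 = 5.0

5.0 bits


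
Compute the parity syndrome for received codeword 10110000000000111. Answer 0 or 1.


Syndrome = XOR of all bits = 1 XOR 0 XOR 1 XOR 1 XOR 0 XOR 0 XOR 0 XOR 0 XOR 0 XOR 0 XOR 0 XOR 0 XOR 0 XOR 0 XOR 1 XOR 1 XOR 1 = 0

0


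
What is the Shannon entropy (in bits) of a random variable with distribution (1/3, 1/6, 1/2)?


H = -sum(p_i * log2(p_i)). Terms: -(1/3)*log2(1/3) = 0.528321; -(1/6)*log2(1/6) = 0.430827; -(1/2)*log2(1/2) = 0.500000. H = 0.528321 + 0.430827 + 0.500000 = 1.4591

1.4591 bits


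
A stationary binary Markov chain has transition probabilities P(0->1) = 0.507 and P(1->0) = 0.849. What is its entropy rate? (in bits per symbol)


Stationary distribution: pi_0 = p10/(p01+p10) = 0.6261, pi_1 = 0.3739. Entropy rate H' = pi_0*H(p01) + pi_1*H(p10) = 0.6261*0.9999 + 0.3739*0.6123 = 0.855

0.855 bits/symbol


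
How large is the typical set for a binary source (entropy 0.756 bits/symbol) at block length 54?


log2|A_typical| = nH = 54 * 0.756 = 40.824, so |A_typical| ~ 2^40.824 = 1.946e+12

1.946e+12


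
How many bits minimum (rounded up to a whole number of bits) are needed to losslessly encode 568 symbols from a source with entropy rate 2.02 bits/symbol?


Minimum bits >= n * H = 568 * 2.02 = 1147.36, rounded up to a whole number of bits = 1148

1148 bits


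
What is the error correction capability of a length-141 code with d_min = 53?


Correction capability = floor((d-1)/2) = floor((53-1)/2) = 26

26 errors


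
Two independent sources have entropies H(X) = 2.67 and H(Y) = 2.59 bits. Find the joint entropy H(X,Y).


For independent variables, H(X,Y) = H(X) + H(Y) = 2.67 + 2.59 = 5.26

5.26 bits


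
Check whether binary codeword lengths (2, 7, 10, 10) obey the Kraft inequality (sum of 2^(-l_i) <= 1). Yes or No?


Kraft sum = sum(2^(-l_i)) = 0.2598, need <= 1. Result: satisfied (a binary prefix-free code with these lengths exists)

Yes


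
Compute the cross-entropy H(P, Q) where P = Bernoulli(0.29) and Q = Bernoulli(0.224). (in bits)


H(P,Q) = -p*log2(q) - (1-p)*log2(1-q). -0.29*log2(0.224) = 0.625945; -0.71*log2(0.776) = 0.259769. H(P,Q) = 0.625945 + 0.259769 = 0.8857

0.8857 bits


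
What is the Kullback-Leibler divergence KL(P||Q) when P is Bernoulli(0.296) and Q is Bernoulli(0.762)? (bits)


KL = p*log2(p/q) + (1-p)*log2((1-p)/(1-q)) = 0.296*log2(0.296/0.762) + 0.704*log2(0.704/0.238) = 0.6977

0.6977 bits


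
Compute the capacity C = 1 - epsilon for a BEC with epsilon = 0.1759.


C = 1 - epsilon = 1 - 0.1759 = 0.8241

0.8241 bits


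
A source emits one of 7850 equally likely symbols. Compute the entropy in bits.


H = log2(n) = log2(7850) = 12.9385

12.9385 bits


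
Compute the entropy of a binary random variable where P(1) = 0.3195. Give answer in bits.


H = -p*log2(p) - (1-p)*log2(1-p). -0.3195*log2(0.3195) = 0.525933; -0.6805*log2(0.6805) = 0.377904. H = 0.525933 + 0.377904 = 0.9038

0.9038 bits


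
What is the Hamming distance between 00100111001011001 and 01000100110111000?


Count differing positions: . ^ ^ . . . ^ ^ ^ ^ ^ ^ . . . . ^ = 9 differences

9


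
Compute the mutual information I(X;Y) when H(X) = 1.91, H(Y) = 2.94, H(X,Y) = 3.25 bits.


I(X;Y) = H(X) + H(Y) - H(X,Y) = 1.91 + 2.94 - 3.25 = 1.6

1.6 bits


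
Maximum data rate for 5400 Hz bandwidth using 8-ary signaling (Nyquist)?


Rate = 2 * B * log2(M) = 2 * 5400 * 3.0 = 32400.0

32400.0 bps


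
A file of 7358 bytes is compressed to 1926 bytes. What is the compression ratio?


Ratio = original / compressed = 7358 / 1926 = 3.8204

3.8204


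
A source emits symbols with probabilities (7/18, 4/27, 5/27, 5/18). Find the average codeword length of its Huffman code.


Huffman construction (repeatedly merge the two least-probable nodes; each merge adds 1 bit to every symbol beneath it): 4/27 + 5/27 = 1/3; 5/18 + 1/3 = 11/18; 7/18 + 11/18 = 1. Resulting codeword lengths (in the order the probabilities were given): (1, 3, 3, 2). L_avg = sum(p_i * l_i) = 7/18*1 + 4/27*3 + 5/27*3 + 5/18*2 = 35/18 = 1.9444

1.9444 bits


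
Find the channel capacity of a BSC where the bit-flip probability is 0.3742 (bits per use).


H(p) = -p*log2(p) - (1-p)*log2(1-p) = -0.3742*log2(0.3742) - 0.6258*log2(0.6258) = 0.530660 + 0.423183 = 0.9538. C = 1 - H(p) = 1 - 0.9538 = 0.0462

0.0462 bits


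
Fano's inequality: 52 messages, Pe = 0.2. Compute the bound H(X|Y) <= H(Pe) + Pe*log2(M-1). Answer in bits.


H(Pe) = -Pe*log2(Pe) - (1-Pe)*log2(1-Pe) = -0.2*log2(0.2) - 0.8*log2(0.8) = 0.464386 + 0.257542 = 0.7219. Pe*log2(M-1) = 0.2*log2(51) = 1.134485. Bound = H(Pe) + Pe*log2(M-1) = 0.464386 + 0.257542 + 1.134485 = 1.8564

1.8564 bits


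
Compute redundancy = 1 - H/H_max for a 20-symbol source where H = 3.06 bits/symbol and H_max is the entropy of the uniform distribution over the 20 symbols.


H_max = log2(K) = log2(20) = 4.3219 bits/symbol. Redundancy = 1 - H/H_max = 1 - 3.06/4.3219 = 1 - 0.708 = 0.292

0.292


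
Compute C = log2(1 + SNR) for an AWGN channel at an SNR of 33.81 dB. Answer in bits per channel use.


SNR_linear = 10^(33.81/10) = 2404.3628; C = log2(1 + SNR_linear) = log2(1 + 2404.3628) = 11.232

11.232 bits/channel use


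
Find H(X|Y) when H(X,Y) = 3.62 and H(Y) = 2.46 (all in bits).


H(X|Y) = H(X,Y) - H(Y) = 3.62 - 2.46 = 1.16

1.16 bits


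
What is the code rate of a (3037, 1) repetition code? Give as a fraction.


Rate = k/n = 1/3037

1/3037


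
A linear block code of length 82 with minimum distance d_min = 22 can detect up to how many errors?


Detection capability = d_min - 1 = 22 - 1 = 21

21 errors


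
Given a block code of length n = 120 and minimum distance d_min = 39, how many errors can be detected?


Detection capability = d_min - 1 = 39 - 1 = 38

38 errors


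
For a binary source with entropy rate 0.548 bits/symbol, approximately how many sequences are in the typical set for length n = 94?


log2|A_typical| = nH = 94 * 0.548 = 51.512, so |A_typical| ~ 2^51.512 = 3.211e+15

3.211e+15


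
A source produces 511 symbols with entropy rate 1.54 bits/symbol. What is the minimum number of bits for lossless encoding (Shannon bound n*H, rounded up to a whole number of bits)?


Minimum bits >= n * H = 511 * 1.54 = 786.94, rounded up to a whole number of bits = 787

787 bits


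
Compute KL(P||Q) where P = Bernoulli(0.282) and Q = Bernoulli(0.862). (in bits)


KL = p*log2(p/q) + (1-p)*log2((1-p)/(1-q)) = 0.282*log2(0.282/0.862) + 0.718*log2(0.718/0.138) = 1.2538

1.2538 bits


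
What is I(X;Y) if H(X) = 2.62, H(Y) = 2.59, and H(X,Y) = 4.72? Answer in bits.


I(X;Y) = H(X) + H(Y) - H(X,Y) = 2.62 + 2.59 - 4.72 = 0.49

0.49 bits


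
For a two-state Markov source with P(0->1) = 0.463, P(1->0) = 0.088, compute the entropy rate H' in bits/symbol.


Stationary distribution: pi_0 = p10/(p01+p10) = 0.1597, pi_1 = 0.8403. Entropy rate H' = pi_0*H(p01) + pi_1*H(p10) = 0.1597*0.996 + 0.8403*0.4298 = 0.5202

0.5202 bits/symbol


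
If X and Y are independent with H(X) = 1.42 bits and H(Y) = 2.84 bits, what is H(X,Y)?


For independent variables, H(X,Y) = H(X) + H(Y) = 1.42 + 2.84 = 4.26

4.26 bits


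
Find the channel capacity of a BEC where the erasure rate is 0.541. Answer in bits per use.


C = 1 - epsilon = 1 - 0.541 = 0.459

0.459 bits


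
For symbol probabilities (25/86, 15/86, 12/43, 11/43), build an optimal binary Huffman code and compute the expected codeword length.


Huffman construction (repeatedly merge the two least-probable nodes; each merge adds 1 bit to every symbol beneath it): 15/86 + 11/43 = 37/86; 12/43 + 25/86 = 49/86; 37/86 + 49/86 = 1. Resulting codeword lengths (in the order the probabilities were given): (2, 2, 2, 2). L_avg = sum(p_i * l_i) = 25/86*2 + 15/86*2 + 12/43*2 + 11/43*2 = 2

2.0 bits
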